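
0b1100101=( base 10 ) 101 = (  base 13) 7A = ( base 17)5G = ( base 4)1211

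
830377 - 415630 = 414747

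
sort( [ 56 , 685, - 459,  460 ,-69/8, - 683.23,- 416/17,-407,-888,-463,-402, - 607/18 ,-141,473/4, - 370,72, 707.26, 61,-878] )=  [- 888,  -  878  , - 683.23,-463,-459, - 407,  -  402,-370, - 141, - 607/18,-416/17,- 69/8, 56 , 61,72,  473/4, 460,685,707.26 ]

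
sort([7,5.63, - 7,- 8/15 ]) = [ - 7, - 8/15, 5.63,7]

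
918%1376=918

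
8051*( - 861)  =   - 6931911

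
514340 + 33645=547985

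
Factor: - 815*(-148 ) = 120620=2^2*5^1 * 37^1*163^1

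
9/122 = 9/122 = 0.07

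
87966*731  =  64303146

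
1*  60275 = 60275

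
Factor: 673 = 673^1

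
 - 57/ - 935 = 57/935 = 0.06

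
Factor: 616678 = 2^1*503^1 *613^1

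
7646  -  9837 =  - 2191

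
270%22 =6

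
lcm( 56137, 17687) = 1291151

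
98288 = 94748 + 3540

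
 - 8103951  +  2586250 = - 5517701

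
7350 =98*75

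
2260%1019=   222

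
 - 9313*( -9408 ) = 87616704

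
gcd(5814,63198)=18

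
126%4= 2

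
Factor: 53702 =2^1*11^1*2441^1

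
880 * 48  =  42240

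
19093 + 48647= 67740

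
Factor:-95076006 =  - 2^1*3^1 * 149^1* 106349^1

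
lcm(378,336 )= 3024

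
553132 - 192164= 360968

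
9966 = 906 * 11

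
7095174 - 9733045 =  - 2637871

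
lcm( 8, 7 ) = 56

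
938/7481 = 938/7481 = 0.13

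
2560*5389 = 13795840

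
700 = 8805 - 8105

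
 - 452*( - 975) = 440700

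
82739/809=82739/809 = 102.27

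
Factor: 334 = 2^1 * 167^1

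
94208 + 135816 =230024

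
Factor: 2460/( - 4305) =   -  4/7 = - 2^2  *  7^ (-1 ) 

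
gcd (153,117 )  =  9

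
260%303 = 260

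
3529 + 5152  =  8681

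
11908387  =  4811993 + 7096394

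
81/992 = 81/992 = 0.08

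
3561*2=7122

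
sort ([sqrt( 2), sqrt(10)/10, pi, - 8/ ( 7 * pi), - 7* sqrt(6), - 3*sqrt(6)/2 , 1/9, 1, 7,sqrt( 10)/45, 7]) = [-7* sqrt( 6), - 3 *sqrt(6)/2,  -  8/(7*pi ), sqrt( 10)/45, 1/9,sqrt(10 )/10, 1, sqrt(2 ), pi, 7,7]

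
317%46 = 41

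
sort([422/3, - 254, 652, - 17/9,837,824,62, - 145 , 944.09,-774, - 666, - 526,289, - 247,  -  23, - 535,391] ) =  [- 774, - 666, - 535, - 526, - 254 , - 247, - 145, - 23, - 17/9,62,422/3,289,391,652, 824,837 , 944.09]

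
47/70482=47/70482 = 0.00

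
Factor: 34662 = 2^1*3^1*53^1*109^1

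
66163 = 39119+27044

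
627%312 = 3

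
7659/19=7659/19= 403.11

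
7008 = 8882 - 1874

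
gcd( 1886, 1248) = 2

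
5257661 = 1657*3173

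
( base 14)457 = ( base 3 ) 1011220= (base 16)35D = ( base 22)1H3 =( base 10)861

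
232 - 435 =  - 203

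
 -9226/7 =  -1318 = - 1318.00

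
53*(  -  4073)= - 215869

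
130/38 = 65/19=3.42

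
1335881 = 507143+828738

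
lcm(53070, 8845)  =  53070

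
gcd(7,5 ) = 1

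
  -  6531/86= -6531/86 = - 75.94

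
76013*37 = 2812481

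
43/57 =43/57  =  0.75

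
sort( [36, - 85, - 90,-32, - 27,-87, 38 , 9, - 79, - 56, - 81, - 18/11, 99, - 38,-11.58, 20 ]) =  [  -  90 ,  -  87 , -85, - 81, - 79,  -  56,- 38,-32, - 27, - 11.58, - 18/11, 9, 20,  36, 38,  99]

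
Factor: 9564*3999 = 2^2 * 3^2*31^1*43^1*797^1 = 38246436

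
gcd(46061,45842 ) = 1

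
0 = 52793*0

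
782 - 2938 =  - 2156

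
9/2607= 3/869=   0.00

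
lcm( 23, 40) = 920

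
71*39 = 2769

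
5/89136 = 5/89136  =  0.00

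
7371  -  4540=2831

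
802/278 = 2 + 123/139 = 2.88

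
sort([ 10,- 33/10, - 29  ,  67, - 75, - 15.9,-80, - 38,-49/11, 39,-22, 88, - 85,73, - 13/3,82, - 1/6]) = [ - 85, - 80, - 75, - 38,  -  29,-22, - 15.9, - 49/11, - 13/3, - 33/10, - 1/6,10,39,67,73, 82,88]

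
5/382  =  5/382= 0.01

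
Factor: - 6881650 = -2^1  *  5^2*137633^1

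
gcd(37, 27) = 1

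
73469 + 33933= 107402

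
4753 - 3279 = 1474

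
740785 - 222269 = 518516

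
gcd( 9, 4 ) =1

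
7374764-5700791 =1673973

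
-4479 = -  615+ -3864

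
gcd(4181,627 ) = 1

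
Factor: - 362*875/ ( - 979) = 2^1 * 5^3*7^1 * 11^(  -  1)*89^(- 1)*181^1 = 316750/979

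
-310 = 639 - 949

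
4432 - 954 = 3478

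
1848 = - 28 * ( - 66)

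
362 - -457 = 819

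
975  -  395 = 580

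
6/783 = 2/261= 0.01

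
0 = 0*67344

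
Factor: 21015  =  3^2*5^1*467^1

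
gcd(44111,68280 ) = 1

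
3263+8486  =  11749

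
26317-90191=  - 63874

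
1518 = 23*66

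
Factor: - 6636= - 2^2 * 3^1*7^1*79^1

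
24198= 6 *4033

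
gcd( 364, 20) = 4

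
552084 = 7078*78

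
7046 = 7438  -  392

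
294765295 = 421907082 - 127141787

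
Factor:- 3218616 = -2^3 * 3^4*4967^1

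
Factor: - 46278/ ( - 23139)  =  2^1  =  2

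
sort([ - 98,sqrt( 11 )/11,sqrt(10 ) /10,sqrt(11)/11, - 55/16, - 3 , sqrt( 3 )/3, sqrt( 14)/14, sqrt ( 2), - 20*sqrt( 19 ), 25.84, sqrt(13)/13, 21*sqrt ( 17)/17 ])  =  [ - 98, - 20 * sqrt( 19), - 55/16,-3,  sqrt ( 14)/14,sqrt( 13)/13, sqrt( 11)/11, sqrt(11)/11,sqrt( 10 )/10,sqrt(3)/3 , sqrt( 2), 21*sqrt(17) /17, 25.84]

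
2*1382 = 2764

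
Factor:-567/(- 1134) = 2^( - 1) = 1/2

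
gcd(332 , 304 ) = 4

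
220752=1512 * 146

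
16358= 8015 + 8343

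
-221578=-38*5831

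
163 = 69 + 94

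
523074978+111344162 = 634419140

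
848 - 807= 41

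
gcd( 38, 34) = 2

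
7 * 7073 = 49511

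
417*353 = 147201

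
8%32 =8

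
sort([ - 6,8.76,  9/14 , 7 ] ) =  [ - 6,9/14,7,  8.76 ]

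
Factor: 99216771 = 3^1*31^1 * 1066847^1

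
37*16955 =627335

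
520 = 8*65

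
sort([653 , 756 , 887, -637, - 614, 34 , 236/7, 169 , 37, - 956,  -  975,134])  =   [ - 975, - 956,-637, - 614, 236/7, 34 , 37, 134,169, 653, 756,  887]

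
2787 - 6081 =-3294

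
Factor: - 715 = -5^1*11^1*13^1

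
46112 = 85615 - 39503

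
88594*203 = 17984582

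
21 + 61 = 82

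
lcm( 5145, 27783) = 138915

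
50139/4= 12534 + 3/4 = 12534.75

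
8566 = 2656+5910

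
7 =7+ 0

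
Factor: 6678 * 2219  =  2^1 * 3^2*7^2* 53^1* 317^1 = 14818482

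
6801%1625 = 301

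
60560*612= 37062720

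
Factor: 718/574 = 359/287=7^( - 1) * 41^(-1 )*359^1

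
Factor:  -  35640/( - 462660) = 54/701 = 2^1*3^3 * 701^(-1)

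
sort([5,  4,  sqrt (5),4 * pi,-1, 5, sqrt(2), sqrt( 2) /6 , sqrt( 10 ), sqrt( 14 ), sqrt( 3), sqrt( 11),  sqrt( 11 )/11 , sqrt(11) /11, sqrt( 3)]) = [-1,sqrt(2)/6,  sqrt( 11)/11, sqrt(11 )/11, sqrt( 2),sqrt(3 ) , sqrt( 3),sqrt(5) , sqrt (10),  sqrt(11 ) , sqrt(14 ),4 , 5, 5 , 4*pi ]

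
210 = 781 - 571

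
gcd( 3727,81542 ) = 1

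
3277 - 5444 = -2167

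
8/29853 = 8/29853 = 0.00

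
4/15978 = 2/7989 = 0.00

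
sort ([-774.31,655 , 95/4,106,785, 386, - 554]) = [ - 774.31,-554,95/4,106, 386,  655,785] 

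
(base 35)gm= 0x246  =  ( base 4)21012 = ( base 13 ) 35a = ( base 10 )582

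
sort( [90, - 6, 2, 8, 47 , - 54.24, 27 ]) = [ - 54.24, - 6, 2, 8, 27, 47,90]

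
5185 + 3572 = 8757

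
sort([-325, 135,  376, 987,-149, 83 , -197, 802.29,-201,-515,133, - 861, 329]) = [ - 861,-515,-325, - 201, -197,-149, 83,133,135 , 329, 376,802.29, 987 ]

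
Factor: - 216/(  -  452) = 2^1 * 3^3*113^ ( - 1 ) = 54/113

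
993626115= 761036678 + 232589437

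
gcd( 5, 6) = 1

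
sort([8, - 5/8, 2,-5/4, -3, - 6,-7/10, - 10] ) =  [ - 10,-6,-3,  -  5/4,-7/10,-5/8,2, 8 ] 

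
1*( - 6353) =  - 6353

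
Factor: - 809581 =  - 809581^1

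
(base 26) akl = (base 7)30200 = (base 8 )16205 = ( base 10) 7301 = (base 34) 6ap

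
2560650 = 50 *51213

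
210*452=94920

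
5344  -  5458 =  - 114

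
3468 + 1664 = 5132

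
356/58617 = 356/58617   =  0.01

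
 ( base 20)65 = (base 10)125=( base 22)5f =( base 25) 50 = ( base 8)175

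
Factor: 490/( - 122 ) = - 245/61 = -5^1 * 7^2*61^( - 1 )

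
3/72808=3/72808 = 0.00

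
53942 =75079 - 21137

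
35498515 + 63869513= 99368028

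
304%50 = 4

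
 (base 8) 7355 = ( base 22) 7jf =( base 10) 3821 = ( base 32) 3ND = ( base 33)3GQ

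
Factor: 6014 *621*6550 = 2^2*3^3 * 5^2*23^1*31^1*97^1*131^1 = 24462245700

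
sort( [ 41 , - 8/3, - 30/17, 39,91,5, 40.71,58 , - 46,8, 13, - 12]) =[-46,  -  12 ,  -  8/3, -30/17 , 5, 8, 13,39 , 40.71, 41, 58, 91]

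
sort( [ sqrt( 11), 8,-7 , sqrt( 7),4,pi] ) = [-7,sqrt( 7 ),pi,sqrt( 11 ), 4,  8 ]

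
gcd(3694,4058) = 2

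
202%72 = 58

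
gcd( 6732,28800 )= 36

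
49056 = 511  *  96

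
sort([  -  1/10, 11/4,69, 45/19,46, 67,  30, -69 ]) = [ - 69, - 1/10 , 45/19, 11/4, 30,46 , 67 , 69 ]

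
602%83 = 21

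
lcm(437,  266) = 6118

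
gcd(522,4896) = 18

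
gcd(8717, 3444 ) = 1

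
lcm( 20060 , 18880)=320960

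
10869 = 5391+5478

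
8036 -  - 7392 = 15428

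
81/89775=3/3325= 0.00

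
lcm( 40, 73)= 2920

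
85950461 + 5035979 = 90986440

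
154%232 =154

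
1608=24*67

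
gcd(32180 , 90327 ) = 1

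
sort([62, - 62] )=[-62,62]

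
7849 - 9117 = - 1268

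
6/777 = 2/259 = 0.01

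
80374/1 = 80374 = 80374.00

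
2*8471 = 16942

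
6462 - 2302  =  4160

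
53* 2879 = 152587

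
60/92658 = 10/15443  =  0.00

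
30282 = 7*4326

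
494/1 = 494 = 494.00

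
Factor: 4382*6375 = 27935250 = 2^1 * 3^1 *5^3* 7^1 * 17^1*313^1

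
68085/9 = 7565 = 7565.00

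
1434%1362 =72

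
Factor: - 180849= - 3^1*23^1*2621^1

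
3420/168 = 20+5/14 = 20.36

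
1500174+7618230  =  9118404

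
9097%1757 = 312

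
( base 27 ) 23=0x39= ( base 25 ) 27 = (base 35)1M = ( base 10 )57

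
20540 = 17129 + 3411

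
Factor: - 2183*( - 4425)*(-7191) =  -  69463442025 = - 3^3*5^2*17^1*37^1*47^1*59^2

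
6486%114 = 102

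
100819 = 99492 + 1327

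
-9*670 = - 6030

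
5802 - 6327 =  - 525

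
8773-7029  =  1744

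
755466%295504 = 164458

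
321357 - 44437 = 276920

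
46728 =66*708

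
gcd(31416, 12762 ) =6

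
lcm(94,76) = 3572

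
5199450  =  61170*85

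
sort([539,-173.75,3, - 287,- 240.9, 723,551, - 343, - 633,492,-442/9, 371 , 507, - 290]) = [ - 633,-343,-290, - 287, - 240.9, - 173.75, - 442/9, 3, 371,492,507,539, 551,723] 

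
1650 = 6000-4350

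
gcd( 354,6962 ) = 118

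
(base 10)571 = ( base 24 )NJ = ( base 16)23b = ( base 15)281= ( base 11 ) 47A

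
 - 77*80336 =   -  6185872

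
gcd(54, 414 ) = 18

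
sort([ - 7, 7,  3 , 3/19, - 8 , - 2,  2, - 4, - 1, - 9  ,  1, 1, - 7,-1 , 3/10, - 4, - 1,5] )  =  [ -9, - 8, - 7,-7, -4, - 4,- 2, - 1, - 1, - 1, 3/19,3/10,1,  1, 2 , 3,5, 7]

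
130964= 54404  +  76560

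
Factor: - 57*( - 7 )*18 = 7182=2^1*3^3*7^1*19^1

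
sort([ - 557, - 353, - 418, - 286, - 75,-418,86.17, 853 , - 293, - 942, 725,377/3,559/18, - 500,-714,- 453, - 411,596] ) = [-942 ,  -  714, - 557, - 500,- 453, - 418, - 418, - 411, - 353, -293 ,-286, - 75 , 559/18,86.17, 377/3,596,725 , 853]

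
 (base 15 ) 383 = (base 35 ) MS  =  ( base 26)14i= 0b1100011110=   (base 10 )798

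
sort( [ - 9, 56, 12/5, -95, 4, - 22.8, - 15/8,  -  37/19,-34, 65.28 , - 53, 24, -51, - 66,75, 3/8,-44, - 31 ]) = [  -  95, - 66,-53,-51, - 44,-34, - 31, - 22.8, - 9, - 37/19,-15/8,  3/8, 12/5, 4, 24,56,  65.28, 75 ] 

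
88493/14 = 88493/14 = 6320.93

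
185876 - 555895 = -370019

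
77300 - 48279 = 29021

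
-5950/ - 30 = 198 + 1/3 = 198.33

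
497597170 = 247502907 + 250094263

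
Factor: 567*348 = 197316  =  2^2*3^5 * 7^1*29^1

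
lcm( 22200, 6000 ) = 222000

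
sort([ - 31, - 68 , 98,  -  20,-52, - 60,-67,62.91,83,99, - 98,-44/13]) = [ - 98, - 68,-67,  -  60,-52,-31, -20, - 44/13,  62.91,83, 98,99 ]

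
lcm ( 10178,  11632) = 81424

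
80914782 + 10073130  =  90987912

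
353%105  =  38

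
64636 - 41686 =22950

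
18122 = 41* 442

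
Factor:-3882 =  - 2^1*3^1*647^1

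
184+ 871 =1055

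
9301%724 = 613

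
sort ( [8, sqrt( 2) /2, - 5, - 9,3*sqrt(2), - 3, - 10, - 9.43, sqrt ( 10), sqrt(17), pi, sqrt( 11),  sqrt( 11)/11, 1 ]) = [ - 10 , - 9.43, - 9, -5, - 3, sqrt(11)/11,  sqrt(2 )/2,1, pi, sqrt( 10 ),sqrt( 11), sqrt(17) , 3*sqrt( 2),8 ]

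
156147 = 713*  219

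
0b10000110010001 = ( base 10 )8593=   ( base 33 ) 7TD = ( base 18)1897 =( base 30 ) 9GD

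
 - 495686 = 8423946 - 8919632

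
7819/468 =7819/468 = 16.71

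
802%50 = 2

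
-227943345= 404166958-632110303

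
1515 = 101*15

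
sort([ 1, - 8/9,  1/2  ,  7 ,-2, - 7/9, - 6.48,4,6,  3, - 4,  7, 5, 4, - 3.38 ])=[ - 6.48, - 4, - 3.38,- 2, - 8/9, - 7/9, 1/2 , 1, 3,4, 4, 5, 6,7,7 ] 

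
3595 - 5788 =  - 2193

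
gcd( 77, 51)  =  1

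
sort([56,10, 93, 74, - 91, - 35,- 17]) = [ -91, - 35, -17,10 , 56,74, 93]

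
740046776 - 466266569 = 273780207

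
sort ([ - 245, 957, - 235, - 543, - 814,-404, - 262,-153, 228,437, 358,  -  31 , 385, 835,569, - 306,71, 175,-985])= [ - 985, - 814,- 543, - 404, - 306, -262, - 245, - 235, - 153,  -  31, 71, 175, 228, 358, 385, 437, 569,  835,957 ] 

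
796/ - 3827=-796/3827 = - 0.21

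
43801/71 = 43801/71 = 616.92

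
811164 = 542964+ 268200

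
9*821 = 7389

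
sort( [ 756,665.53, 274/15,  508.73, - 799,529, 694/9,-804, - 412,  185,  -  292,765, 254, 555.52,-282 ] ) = [ - 804,  -  799,-412,- 292, - 282, 274/15,694/9,185 , 254,508.73, 529,555.52,665.53,756,765]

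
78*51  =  3978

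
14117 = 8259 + 5858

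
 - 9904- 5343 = -15247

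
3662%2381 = 1281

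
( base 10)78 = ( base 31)2g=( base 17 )4a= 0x4e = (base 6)210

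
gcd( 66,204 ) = 6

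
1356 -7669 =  - 6313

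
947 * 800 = 757600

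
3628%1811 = 6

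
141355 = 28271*5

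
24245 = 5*4849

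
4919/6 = 819 + 5/6  =  819.83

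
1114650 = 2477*450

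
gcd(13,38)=1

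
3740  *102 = 381480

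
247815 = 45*5507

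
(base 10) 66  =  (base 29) 28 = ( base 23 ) 2k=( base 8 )102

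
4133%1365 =38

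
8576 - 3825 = 4751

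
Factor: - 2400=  - 2^5*3^1*5^2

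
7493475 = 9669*775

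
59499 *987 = 58725513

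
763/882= 109/126  =  0.87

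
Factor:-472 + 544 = 72 = 2^3 * 3^2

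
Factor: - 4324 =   -  2^2*23^1*47^1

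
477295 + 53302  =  530597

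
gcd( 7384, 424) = 8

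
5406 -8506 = -3100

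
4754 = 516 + 4238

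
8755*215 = 1882325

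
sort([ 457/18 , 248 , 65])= [457/18, 65, 248 ]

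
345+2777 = 3122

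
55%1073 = 55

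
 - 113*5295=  - 598335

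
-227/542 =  - 1 + 315/542= - 0.42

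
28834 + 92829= 121663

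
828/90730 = 414/45365 = 0.01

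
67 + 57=124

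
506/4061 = 506/4061 = 0.12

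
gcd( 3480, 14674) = 58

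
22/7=3 + 1/7 = 3.14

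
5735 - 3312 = 2423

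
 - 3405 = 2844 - 6249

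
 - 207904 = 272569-480473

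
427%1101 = 427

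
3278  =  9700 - 6422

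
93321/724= 128 + 649/724= 128.90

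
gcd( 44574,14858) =14858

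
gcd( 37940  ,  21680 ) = 5420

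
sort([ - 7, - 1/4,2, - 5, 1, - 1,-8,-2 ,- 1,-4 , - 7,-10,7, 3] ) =[- 10 , - 8, - 7,  -  7, - 5, - 4, - 2 , - 1,  -  1 , - 1/4,1,2,  3, 7]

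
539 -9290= -8751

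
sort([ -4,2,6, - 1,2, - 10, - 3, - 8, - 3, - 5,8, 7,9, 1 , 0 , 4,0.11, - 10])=[ - 10,- 10, - 8, - 5, - 4,- 3, - 3, - 1,0,0.11, 1,2,2,4,6, 7,8,9] 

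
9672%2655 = 1707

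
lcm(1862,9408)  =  178752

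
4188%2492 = 1696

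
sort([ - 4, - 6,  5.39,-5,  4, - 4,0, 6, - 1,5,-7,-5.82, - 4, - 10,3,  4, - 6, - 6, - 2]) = [ - 10,- 7,-6,-6,-6, - 5.82,-5, -4, - 4,-4,- 2, - 1,0,3, 4,4,5, 5.39 , 6 ] 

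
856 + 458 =1314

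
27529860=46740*589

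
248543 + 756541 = 1005084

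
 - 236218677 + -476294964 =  - 712513641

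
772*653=504116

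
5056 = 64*79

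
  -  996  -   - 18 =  - 978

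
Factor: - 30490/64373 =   -  2^1*5^1*3049^1*64373^ ( - 1)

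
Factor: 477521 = 11^1*43411^1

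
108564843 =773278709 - 664713866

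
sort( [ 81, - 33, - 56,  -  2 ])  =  [  -  56, - 33,-2,81]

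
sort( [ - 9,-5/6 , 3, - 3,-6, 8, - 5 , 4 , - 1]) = [ - 9, - 6, - 5, - 3 , - 1,-5/6,3, 4,  8 ] 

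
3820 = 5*764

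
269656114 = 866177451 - 596521337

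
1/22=1/22 =0.05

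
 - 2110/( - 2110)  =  1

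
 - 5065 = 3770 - 8835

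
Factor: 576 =2^6 * 3^2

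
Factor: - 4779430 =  - 2^1*5^1*47^1 * 10169^1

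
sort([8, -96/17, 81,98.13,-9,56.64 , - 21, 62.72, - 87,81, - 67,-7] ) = [ - 87 , -67,-21,-9, - 7, - 96/17, 8,56.64, 62.72 , 81 , 81, 98.13 ]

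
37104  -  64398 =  - 27294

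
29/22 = 29/22 = 1.32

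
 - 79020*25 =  - 1975500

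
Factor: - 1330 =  -2^1*5^1*7^1 * 19^1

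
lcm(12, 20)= 60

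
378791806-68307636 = 310484170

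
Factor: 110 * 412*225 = 10197000=2^3*3^2*5^3*11^1*103^1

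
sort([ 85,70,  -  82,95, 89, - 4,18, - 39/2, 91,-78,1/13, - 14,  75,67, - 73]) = [ - 82, - 78, - 73, - 39/2, - 14, - 4,1/13,18, 67,  70,  75, 85,89,91, 95]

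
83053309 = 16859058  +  66194251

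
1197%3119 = 1197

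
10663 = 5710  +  4953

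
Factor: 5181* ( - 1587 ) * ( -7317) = 60162181299 = 3^5*11^1* 23^2 * 157^1* 271^1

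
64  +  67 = 131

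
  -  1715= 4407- 6122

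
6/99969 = 2/33323=0.00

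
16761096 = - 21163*( - 792 )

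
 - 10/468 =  -1  +  229/234  =  -0.02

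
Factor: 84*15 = 1260= 2^2*3^2*5^1*7^1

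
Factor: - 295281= -3^2*7^1 * 43^1 * 109^1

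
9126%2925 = 351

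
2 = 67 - 65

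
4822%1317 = 871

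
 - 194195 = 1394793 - 1588988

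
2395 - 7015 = - 4620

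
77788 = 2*38894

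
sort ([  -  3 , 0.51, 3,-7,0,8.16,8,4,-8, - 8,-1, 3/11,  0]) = [  -  8, - 8,- 7, - 3,-1, 0,  0,3/11,0.51, 3, 4, 8,8.16 ] 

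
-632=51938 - 52570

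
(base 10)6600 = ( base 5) 202400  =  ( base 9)10043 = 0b1100111001000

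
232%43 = 17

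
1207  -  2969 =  - 1762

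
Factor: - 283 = -283^1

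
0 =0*829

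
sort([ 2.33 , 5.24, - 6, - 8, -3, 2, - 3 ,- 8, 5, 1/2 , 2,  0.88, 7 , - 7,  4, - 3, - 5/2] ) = [ - 8 , - 8, - 7 , - 6, - 3 , - 3, - 3, - 5/2,1/2,0.88, 2, 2 , 2.33,4,5,5.24,  7 ]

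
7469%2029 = 1382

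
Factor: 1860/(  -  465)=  - 2^2 = - 4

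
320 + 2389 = 2709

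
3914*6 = 23484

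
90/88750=9/8875 = 0.00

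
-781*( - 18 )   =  14058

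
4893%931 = 238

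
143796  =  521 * 276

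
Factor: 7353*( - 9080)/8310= - 2^2* 3^1*19^1*43^1*227^1*277^( - 1 ) = - 2225508/277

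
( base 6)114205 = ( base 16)271d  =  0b10011100011101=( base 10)10013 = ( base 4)2130131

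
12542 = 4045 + 8497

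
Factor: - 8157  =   - 3^1*2719^1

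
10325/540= 19 + 13/108 = 19.12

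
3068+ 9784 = 12852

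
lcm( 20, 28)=140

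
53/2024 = 53/2024= 0.03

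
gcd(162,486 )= 162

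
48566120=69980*694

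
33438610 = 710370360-676931750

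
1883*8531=16063873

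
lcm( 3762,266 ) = 26334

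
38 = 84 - 46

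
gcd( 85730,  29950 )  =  10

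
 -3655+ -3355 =-7010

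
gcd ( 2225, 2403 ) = 89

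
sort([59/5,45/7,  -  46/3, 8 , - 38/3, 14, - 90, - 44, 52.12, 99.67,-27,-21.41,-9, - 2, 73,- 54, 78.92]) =[ - 90, - 54, - 44, - 27,  -  21.41, - 46/3,- 38/3, - 9, - 2,45/7,8 , 59/5,14,52.12,73,78.92, 99.67]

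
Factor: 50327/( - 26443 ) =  - 31^(  -  1)*59^1 = - 59/31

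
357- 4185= - 3828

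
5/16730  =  1/3346 = 0.00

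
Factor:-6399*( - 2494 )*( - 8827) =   -  2^1*3^4*7^1* 13^1*29^1*43^1*79^1*97^1 = -140871028662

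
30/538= 15/269= 0.06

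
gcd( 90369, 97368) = 3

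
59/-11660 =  - 59/11660 =- 0.01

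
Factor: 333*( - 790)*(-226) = 59453820=2^2*3^2*5^1*37^1*79^1*113^1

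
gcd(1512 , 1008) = 504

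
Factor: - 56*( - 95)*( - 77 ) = -409640 = - 2^3 * 5^1*7^2*11^1*19^1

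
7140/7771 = 7140/7771 = 0.92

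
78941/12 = 78941/12= 6578.42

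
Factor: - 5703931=-23^1*247997^1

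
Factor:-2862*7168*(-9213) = 2^11*3^4*7^1*37^1*53^1*83^1  =  189002999808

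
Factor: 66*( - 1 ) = -66  =  - 2^1*3^1 *11^1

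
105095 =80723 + 24372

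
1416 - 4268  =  -2852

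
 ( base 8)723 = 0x1d3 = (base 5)3332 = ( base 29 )g3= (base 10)467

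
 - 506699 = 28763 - 535462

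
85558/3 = 85558/3 =28519.33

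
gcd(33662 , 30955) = 1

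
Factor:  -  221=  - 13^1*17^1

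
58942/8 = 29471/4 = 7367.75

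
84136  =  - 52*( - 1618 )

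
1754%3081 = 1754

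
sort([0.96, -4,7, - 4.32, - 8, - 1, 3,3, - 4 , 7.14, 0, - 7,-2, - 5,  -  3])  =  [- 8, -7, - 5, - 4.32, - 4, - 4,-3,-2, - 1, 0,0.96,3,3 , 7,7.14]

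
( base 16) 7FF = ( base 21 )4da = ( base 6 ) 13251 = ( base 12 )1227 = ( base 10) 2047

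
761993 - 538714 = 223279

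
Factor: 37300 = 2^2*5^2*373^1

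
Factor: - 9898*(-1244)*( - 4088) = - 50336001856 = -2^6 * 7^3*73^1*101^1 * 311^1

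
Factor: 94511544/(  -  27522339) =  - 31503848/9174113 =-  2^3*13^( - 1) *37^(-1)*19073^( - 1 )*3937981^1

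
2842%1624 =1218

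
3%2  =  1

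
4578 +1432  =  6010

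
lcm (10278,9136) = 82224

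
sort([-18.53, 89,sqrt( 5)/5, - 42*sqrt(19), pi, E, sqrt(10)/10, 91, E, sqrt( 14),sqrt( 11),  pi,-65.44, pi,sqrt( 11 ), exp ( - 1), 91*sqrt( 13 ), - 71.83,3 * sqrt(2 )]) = [ - 42*sqrt ( 19 ), - 71.83, - 65.44 ,-18.53 , sqrt( 10)/10, exp (  -  1 ),sqrt (5)/5, E,  E, pi, pi, pi,sqrt(11), sqrt( 11 ), sqrt( 14),3*sqrt(2), 89, 91,91*sqrt(13 )]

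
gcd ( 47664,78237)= 9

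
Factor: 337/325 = 5^ ( - 2)*13^( - 1) * 337^1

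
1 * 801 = 801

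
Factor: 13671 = 3^2 * 7^2*31^1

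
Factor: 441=3^2*7^2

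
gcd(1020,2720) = 340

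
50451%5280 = 2931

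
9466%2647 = 1525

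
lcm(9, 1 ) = 9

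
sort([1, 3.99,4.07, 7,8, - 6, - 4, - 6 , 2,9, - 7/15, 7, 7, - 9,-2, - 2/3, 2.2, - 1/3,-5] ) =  [ - 9, - 6 , - 6,  -  5, - 4,-2, - 2/3, - 7/15, - 1/3,1, 2, 2.2,3.99,4.07,7 , 7,7 , 8 , 9 ]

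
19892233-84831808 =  - 64939575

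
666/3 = 222 = 222.00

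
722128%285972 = 150184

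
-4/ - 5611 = 4/5611   =  0.00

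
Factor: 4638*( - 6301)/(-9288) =4870673/1548 = 2^(  -  2)*3^(-2 )*43^( - 1 )*773^1*6301^1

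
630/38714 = 315/19357 = 0.02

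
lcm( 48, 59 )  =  2832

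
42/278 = 21/139 = 0.15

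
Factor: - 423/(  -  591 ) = 3^1 * 47^1*197^( - 1 ) = 141/197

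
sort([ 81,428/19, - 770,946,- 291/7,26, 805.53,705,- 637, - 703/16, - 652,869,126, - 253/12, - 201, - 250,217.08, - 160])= [ - 770, - 652, - 637, - 250, - 201,-160 , - 703/16, - 291/7, -253/12,  428/19,26,81, 126,217.08,  705,805.53, 869, 946]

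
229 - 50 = 179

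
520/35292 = 130/8823 = 0.01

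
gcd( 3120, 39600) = 240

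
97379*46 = 4479434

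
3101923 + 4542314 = 7644237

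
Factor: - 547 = -547^1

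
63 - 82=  - 19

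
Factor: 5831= 7^3*17^1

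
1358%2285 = 1358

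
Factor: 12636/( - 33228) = -3^3*71^( - 1)=- 27/71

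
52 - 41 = 11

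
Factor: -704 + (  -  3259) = -3^1*1321^1 = - 3963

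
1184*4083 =4834272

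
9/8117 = 9/8117 = 0.00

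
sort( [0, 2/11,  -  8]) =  [- 8, 0,2/11 ]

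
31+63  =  94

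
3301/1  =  3301= 3301.00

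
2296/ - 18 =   -  1148/9 = -  127.56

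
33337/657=50 + 487/657   =  50.74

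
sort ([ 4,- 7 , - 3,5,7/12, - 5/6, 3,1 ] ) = [-7, - 3,  -  5/6, 7/12, 1,  3,4,  5]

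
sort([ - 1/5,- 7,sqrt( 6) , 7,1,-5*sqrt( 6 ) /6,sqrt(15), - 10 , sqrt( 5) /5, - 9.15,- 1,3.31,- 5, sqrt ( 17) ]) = [ - 10, - 9.15 , - 7, - 5 , - 5*sqrt( 6 ) /6, - 1,- 1/5,sqrt(5 ) /5, 1,sqrt( 6 ), 3.31, sqrt( 15 ),sqrt( 17),7]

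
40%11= 7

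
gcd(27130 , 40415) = 5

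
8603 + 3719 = 12322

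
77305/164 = 471 + 61/164 = 471.37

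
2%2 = 0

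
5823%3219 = 2604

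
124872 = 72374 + 52498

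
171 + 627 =798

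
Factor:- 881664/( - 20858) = 440832/10429  =  2^9*3^1 *7^1 * 41^1*10429^( - 1 ) 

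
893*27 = 24111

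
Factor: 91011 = 3^1*23^1*  1319^1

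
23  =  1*23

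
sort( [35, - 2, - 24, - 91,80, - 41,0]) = [  -  91, - 41, - 24, - 2,0,35, 80]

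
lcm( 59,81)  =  4779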